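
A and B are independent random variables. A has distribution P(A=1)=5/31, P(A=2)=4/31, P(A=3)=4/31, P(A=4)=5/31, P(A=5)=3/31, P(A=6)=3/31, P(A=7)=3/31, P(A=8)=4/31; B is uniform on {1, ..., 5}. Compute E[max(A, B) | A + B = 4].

P(A + B = 4) = 13/155.
Summing max(A,B)·P(x,y) over outcomes with A + B = 4 gives 7/31.
E[max(A, B) | A + B = 4] = (7/31) / (13/155) = 35/13.

35/13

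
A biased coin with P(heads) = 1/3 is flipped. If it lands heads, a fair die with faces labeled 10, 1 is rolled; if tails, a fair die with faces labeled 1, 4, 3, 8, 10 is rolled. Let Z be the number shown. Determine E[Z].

53/10

E[Z | heads] = (10+1)/2 = 11/2.
E[Z | tails] = (1+4+3+8+10)/5 = 26/5.
By the law of total expectation,
E[Z] = (1/3)·(11/2) + (2/3)·(26/5) = 53/10.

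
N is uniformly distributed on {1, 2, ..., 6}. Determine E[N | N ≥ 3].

9/2

Given N ≥ 3, N is equally likely to be any of {3, 4, 5, 6}.
E[N | N ≥ 3] = (3 + 4 + 5 + 6) / 4 = 9/2.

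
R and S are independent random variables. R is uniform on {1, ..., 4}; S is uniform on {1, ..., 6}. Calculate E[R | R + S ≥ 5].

25/9

P(R + S ≥ 5) = 3/4.
Summing R·P(x,y) over outcomes with R + S ≥ 5 gives 25/12.
E[R | R + S ≥ 5] = (25/12) / (3/4) = 25/9.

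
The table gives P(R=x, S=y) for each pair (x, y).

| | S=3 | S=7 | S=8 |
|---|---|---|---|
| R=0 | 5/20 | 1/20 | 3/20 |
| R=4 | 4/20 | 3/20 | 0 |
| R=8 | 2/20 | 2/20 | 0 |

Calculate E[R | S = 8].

P(S = 8) = 3/20.
Summing R·P(R=x,S=y) over the conditioning event gives 0.
E[R | S = 8] = (0) / (3/20) = 0.

0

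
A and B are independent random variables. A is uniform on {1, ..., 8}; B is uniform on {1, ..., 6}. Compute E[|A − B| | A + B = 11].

5/2

P(A + B = 11) = 1/12.
Summing |A−B|·P(x,y) over outcomes with A + B = 11 gives 5/24.
E[|A − B| | A + B = 11] = (5/24) / (1/12) = 5/2.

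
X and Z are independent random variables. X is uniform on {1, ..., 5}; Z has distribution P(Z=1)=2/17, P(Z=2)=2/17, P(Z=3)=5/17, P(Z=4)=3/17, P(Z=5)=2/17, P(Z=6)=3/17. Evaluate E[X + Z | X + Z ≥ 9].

155/16

P(X + Z ≥ 9) = 16/85.
Summing (X+Z)·P(x,y) over outcomes with X + Z ≥ 9 gives 31/17.
E[X + Z | X + Z ≥ 9] = (31/17) / (16/85) = 155/16.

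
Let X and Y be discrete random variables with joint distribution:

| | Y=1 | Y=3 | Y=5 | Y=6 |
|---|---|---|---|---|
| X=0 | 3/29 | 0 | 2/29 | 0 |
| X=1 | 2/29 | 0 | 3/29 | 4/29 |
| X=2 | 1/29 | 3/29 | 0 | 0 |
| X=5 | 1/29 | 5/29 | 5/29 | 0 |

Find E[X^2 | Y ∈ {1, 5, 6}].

163/21

P(Y ∈ {1, 5, 6}) = 21/29.
Σ X^2·P over the event = 0·(3/29) + 0·(2/29) + 1·(2/29) + 1·(3/29) + 1·(4/29) + 4·(1/29) + 25·(1/29) + 25·(5/29) = 163/29.
E[X^2 | Y ∈ {1, 5, 6}] = (163/29) / (21/29) = 163/21.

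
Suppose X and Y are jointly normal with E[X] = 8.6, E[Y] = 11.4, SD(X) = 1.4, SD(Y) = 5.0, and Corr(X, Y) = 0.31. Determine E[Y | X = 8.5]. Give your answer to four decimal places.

11.2893

The regression of Y on X has slope ρ·σ_Y/σ_X and passes through (μ_X, μ_Y).
E[Y | X=8.5] = 11.4 + (0.31)·(5.0/1.4)·(8.5 − (8.6)) = 11.4 + (1.1071)·(-0.1) = 11.2893.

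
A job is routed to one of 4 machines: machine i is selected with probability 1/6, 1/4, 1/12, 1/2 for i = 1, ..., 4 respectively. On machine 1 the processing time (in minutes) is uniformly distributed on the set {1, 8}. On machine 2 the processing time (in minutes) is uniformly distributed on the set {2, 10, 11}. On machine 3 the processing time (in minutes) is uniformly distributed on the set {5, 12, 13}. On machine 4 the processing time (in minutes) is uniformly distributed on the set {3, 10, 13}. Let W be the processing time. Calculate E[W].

47/6

E[W | machine 1] = (1+8)/2 = 9/2.
E[W | machine 2] = (2+10+11)/3 = 23/3.
E[W | machine 3] = (5+12+13)/3 = 10.
E[W | machine 4] = (3+10+13)/3 = 26/3.
E[W] = (1/6)·(9/2) + (1/4)·(23/3) + (1/12)·(10) + (1/2)·(26/3) = 47/6.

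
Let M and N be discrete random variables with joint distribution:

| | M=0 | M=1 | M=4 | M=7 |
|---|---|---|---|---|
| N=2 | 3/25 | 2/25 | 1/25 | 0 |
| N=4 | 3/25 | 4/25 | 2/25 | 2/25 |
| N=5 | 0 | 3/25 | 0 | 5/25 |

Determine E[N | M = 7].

P(M = 7) = 7/25.
Σ N·P over the event = 4·(2/25) + 5·(5/25) = 33/25.
E[N | M = 7] = (33/25) / (7/25) = 33/7.

33/7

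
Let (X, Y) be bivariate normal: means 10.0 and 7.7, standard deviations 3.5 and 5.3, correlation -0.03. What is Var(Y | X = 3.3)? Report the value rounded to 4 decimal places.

28.0647

The conditional variance in a bivariate normal is σ_Y²(1 − ρ²), independent of x.
Var(Y | X=3.3) = (5.3)²·(1 − (-0.03)²) = 28.09·0.9991 = 28.0647.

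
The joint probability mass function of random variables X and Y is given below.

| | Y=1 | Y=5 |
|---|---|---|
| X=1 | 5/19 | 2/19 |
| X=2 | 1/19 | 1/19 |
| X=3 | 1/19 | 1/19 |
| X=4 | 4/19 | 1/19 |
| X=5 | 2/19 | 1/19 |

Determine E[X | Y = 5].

P(Y = 5) = 6/19.
Σ X·P over the event = 1·(2/19) + 2·(1/19) + 3·(1/19) + 4·(1/19) + 5·(1/19) = 16/19.
E[X | Y = 5] = (16/19) / (6/19) = 8/3.

8/3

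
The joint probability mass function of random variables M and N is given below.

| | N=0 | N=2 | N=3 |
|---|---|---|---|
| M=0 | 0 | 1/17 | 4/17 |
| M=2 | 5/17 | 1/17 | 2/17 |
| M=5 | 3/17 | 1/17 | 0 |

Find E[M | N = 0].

25/8

P(N = 0) = 8/17.
Σ M·P over the event = 2·(5/17) + 5·(3/17) = 25/17.
E[M | N = 0] = (25/17) / (8/17) = 25/8.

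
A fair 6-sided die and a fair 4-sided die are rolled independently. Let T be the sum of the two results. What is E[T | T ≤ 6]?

P(T ≤ 6) = 7/12.
Σ over the event: 2·1/24 + 3·1/12 + 4·1/8 + 5·1/6 + 6·1/6 = 8/3.
E[T | T ≤ 6] = (8/3) / (7/12) = 32/7.

32/7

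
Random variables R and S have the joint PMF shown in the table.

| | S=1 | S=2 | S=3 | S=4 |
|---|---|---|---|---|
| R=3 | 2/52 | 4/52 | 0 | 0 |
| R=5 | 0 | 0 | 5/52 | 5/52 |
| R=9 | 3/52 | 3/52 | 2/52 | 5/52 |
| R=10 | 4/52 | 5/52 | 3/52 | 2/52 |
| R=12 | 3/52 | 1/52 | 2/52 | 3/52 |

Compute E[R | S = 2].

P(S = 2) = 1/4.
Σ R·P over the event = 3·(4/52) + 9·(3/52) + 10·(5/52) + 12·(1/52) = 101/52.
E[R | S = 2] = (101/52) / (1/4) = 101/13.

101/13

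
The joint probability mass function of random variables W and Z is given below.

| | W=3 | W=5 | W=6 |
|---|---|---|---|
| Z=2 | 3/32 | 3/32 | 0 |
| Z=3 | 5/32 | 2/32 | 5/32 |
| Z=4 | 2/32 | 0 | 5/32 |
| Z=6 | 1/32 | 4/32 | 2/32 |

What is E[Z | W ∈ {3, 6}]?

P(W ∈ {3, 6}) = 23/32.
Σ Z·P over the event = 2·(3/32) + 3·(5/32) + 4·(2/32) + 6·(1/32) + 3·(5/32) + 4·(5/32) + 6·(2/32) = 41/16.
E[Z | W ∈ {3, 6}] = (41/16) / (23/32) = 82/23.

82/23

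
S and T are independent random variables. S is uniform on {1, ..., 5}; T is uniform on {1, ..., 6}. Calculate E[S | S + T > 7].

4

P(S + T > 7) = 1/3.
Summing S·P(x,y) over outcomes with S + T > 7 gives 4/3.
E[S | S + T > 7] = (4/3) / (1/3) = 4.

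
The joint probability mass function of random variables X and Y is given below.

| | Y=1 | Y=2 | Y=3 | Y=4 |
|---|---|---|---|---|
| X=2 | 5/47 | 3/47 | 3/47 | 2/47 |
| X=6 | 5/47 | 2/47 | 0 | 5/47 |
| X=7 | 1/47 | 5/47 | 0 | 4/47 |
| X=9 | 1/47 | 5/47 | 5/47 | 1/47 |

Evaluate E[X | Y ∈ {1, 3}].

107/20

P(Y ∈ {1, 3}) = 20/47.
Σ X·P over the event = 2·(5/47) + 2·(3/47) + 6·(5/47) + 7·(1/47) + 9·(1/47) + 9·(5/47) = 107/47.
E[X | Y ∈ {1, 3}] = (107/47) / (20/47) = 107/20.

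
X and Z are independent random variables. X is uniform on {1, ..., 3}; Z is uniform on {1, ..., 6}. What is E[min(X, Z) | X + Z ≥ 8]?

Outcomes with X + Z ≥ 8: (2,6), (3,5), (3,6), each with probability 1/18.
E[min(X, Z) | X + Z ≥ 8] = (2 + 3 + 3) / 3 = 8/3.

8/3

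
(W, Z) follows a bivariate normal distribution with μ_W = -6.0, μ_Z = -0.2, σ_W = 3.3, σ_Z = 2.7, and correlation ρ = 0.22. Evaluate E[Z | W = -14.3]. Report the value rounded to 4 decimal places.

-1.6940

For a bivariate normal, E[Z | W=x] = μ_Z + ρ·(σ_Z/σ_W)·(x − μ_W).
E[Z | W=-14.3] = -0.2 + (0.22)·(2.7/3.3)·(-14.3 − (-6.0)) = -0.2 + (0.18)·(-8.3) = -1.6940.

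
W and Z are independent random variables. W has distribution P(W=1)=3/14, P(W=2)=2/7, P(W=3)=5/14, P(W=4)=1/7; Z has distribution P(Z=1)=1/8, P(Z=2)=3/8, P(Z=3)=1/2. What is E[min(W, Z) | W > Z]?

P(W > Z) = 5/14.
Summing min(W,Z)·P(x,y) over outcomes with W > Z gives 11/16.
E[min(W, Z) | W > Z] = (11/16) / (5/14) = 77/40.

77/40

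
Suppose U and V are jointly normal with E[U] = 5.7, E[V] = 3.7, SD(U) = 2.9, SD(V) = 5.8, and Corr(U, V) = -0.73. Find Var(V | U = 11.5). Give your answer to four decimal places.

15.7132

Var(V | U=x) = (1 − ρ²)·σ_V².
Var(V | U=11.5) = (5.8)²·(1 − (-0.73)²) = 33.64·0.4671 = 15.7132.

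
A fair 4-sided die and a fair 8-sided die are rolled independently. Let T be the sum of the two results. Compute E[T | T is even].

7

P(T is even) = 1/2.
Σ over the event: 2·1/32 + 4·3/32 + 6·1/8 + 8·1/8 + 10·3/32 + 12·1/32 = 7/2.
E[T | T is even] = (7/2) / (1/2) = 7.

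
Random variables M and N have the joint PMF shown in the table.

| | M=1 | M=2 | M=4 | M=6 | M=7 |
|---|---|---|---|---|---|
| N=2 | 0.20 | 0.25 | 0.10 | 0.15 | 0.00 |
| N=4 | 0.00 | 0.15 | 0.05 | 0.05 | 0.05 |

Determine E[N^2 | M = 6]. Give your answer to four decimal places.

7.0000

P(M = 6) = 0.20.
Σ N^2·P over the event = 4·(0.15) + 16·(0.05) = 1.40.
E[N^2 | M = 6] = (1.40) / (0.20) = 7.0000.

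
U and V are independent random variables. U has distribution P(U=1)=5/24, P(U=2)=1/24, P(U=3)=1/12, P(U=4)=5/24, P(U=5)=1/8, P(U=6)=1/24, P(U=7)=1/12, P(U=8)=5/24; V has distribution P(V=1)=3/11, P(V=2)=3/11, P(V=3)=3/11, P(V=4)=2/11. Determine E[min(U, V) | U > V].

P(U > V) = 181/264.
Summing min(U,V)·P(x,y) over outcomes with U > V gives 397/264.
E[min(U, V) | U > V] = (397/264) / (181/264) = 397/181.

397/181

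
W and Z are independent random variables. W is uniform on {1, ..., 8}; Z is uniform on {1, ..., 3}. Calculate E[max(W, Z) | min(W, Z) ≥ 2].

71/14

P(min(W, Z) ≥ 2) = 7/12.
Summing max(W,Z)·P(x,y) over outcomes with min(W, Z) ≥ 2 gives 71/24.
E[max(W, Z) | min(W, Z) ≥ 2] = (71/24) / (7/12) = 71/14.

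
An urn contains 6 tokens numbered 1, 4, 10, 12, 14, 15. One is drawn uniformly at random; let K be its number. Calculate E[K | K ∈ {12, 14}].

P(K ∈ {12, 14}) = 1/3.
Σ over the event: 12·1/6 + 14·1/6 = 13/3.
E[K | K ∈ {12, 14}] = (13/3) / (1/3) = 13.

13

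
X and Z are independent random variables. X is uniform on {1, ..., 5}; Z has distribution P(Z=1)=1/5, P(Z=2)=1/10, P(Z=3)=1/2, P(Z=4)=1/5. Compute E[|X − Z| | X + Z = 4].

7/4

P(X + Z = 4) = 4/25.
Summing |X−Z|·P(x,y) over outcomes with X + Z = 4 gives 7/25.
E[|X − Z| | X + Z = 4] = (7/25) / (4/25) = 7/4.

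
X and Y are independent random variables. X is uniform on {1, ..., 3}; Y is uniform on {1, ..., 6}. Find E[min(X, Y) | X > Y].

P(X > Y) = 1/6.
Summing min(X,Y)·P(x,y) over outcomes with X > Y gives 2/9.
E[min(X, Y) | X > Y] = (2/9) / (1/6) = 4/3.

4/3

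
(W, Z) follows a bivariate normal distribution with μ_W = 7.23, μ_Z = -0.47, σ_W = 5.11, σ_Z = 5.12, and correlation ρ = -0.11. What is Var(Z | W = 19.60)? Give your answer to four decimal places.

25.8972

For a bivariate normal, Var(Z | W=x) = σ_Z²(1 − ρ²).
Var(Z | W=19.60) = (5.12)²·(1 − (-0.11)²) = 26.2144·0.9879 = 25.8972.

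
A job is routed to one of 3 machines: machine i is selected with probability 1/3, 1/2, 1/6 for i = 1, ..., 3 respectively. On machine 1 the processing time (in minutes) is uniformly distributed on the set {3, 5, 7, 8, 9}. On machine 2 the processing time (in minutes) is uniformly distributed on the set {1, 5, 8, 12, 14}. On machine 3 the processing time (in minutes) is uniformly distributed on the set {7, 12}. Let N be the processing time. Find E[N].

E[N | machine 1] = (3+5+7+8+9)/5 = 32/5.
E[N | machine 2] = (1+5+8+12+14)/5 = 8.
E[N | machine 3] = (7+12)/2 = 19/2.
E[N] = (1/3)·(32/5) + (1/2)·(8) + (1/6)·(19/2) = 463/60.

463/60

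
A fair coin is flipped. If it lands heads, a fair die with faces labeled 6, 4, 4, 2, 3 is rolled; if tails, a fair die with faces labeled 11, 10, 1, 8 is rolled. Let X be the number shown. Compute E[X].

E[X | heads] = (6+4+4+2+3)/5 = 19/5.
E[X | tails] = (11+10+1+8)/4 = 15/2.
E[X] = (1/2)·(19/5) + (1/2)·(15/2) = 113/20.

113/20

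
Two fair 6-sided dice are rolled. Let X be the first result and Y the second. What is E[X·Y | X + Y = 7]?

Outcomes with X + Y = 7: (1,6), (2,5), (3,4), (4,3), (5,2), (6,1), each with probability 1/36.
E[X·Y | X + Y = 7] = (6 + 10 + 12 + 12 + 10 + 6) / 6 = 28/3.

28/3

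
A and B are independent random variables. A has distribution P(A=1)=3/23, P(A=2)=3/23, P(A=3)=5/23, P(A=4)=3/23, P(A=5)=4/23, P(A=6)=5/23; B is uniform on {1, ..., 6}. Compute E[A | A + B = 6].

P(A + B = 6) = 3/23.
Summing A·P(x,y) over outcomes with A + B = 6 gives 28/69.
E[A | A + B = 6] = (28/69) / (3/23) = 28/9.

28/9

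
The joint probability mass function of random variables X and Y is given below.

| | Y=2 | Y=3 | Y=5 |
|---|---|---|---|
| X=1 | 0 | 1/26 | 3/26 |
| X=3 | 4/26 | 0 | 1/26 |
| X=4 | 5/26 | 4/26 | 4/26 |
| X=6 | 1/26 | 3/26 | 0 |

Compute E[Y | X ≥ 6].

11/4

P(X ≥ 6) = 2/13.
Σ Y·P over the event = 2·(1/26) + 3·(3/26) = 11/26.
E[Y | X ≥ 6] = (11/26) / (2/13) = 11/4.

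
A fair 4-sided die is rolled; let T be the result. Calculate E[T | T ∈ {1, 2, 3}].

2

P(T ∈ {1, 2, 3}) = 3/4.
Σ over the event: 1·1/4 + 2·1/4 + 3·1/4 = 3/2.
E[T | T ∈ {1, 2, 3}] = (3/2) / (3/4) = 2.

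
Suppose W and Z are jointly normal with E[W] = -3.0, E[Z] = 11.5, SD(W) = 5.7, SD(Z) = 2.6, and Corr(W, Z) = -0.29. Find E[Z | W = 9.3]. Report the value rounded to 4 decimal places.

For a bivariate normal, E[Z | W=x] = μ_Z + ρ·(σ_Z/σ_W)·(x − μ_W).
E[Z | W=9.3] = 11.5 + (-0.29)·(2.6/5.7)·(9.3 − (-3.0)) = 11.5 + (-0.132281)·(12.3) = 9.8729.

9.8729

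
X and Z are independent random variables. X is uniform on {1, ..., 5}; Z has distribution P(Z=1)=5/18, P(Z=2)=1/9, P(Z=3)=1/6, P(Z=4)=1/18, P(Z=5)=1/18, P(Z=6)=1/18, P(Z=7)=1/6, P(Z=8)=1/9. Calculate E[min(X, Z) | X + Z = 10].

P(X + Z = 10) = 7/90.
Summing min(X,Z)·P(x,y) over outcomes with X + Z = 10 gives 11/45.
E[min(X, Z) | X + Z = 10] = (11/45) / (7/90) = 22/7.

22/7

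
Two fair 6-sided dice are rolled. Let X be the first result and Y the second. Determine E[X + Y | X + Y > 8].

Outcomes with X + Y > 8: (3,6), (4,5), (4,6), (5,4), (5,5), (5,6), (6,3), (6,4), (6,5), (6,6), each with probability 1/36.
E[X + Y | X + Y > 8] = (9 + 9 + 10 + 9 + 10 + 11 + 9 + 10 + 11 + 12) / 10 = 10.

10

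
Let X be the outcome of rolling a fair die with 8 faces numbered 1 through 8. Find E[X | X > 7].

8

Given X > 7, X is equally likely to be any of {8}.
E[X | X > 7] = (8) / 1 = 8.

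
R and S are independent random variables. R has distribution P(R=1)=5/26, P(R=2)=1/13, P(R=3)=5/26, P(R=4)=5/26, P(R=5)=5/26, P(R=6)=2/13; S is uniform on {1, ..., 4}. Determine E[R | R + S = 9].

P(R + S = 9) = 9/104.
Summing R·P(x,y) over outcomes with R + S = 9 gives 49/104.
E[R | R + S = 9] = (49/104) / (9/104) = 49/9.

49/9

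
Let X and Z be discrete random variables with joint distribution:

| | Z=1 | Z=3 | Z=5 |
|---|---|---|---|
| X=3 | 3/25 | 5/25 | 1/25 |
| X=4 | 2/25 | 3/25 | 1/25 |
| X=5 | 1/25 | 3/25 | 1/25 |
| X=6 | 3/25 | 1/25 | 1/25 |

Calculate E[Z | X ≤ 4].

13/5

P(X ≤ 4) = 3/5.
Σ Z·P over the event = 1·(3/25) + 3·(5/25) + 5·(1/25) + 1·(2/25) + 3·(3/25) + 5·(1/25) = 39/25.
E[Z | X ≤ 4] = (39/25) / (3/5) = 13/5.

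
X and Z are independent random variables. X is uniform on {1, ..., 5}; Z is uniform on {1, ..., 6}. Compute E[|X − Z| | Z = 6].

3

Outcomes with Z = 6: (1,6), (2,6), (3,6), (4,6), (5,6), each with probability 1/30.
E[|X − Z| | Z = 6] = (5 + 4 + 3 + 2 + 1) / 5 = 3.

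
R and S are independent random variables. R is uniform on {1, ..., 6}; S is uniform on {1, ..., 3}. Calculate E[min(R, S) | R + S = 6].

Outcomes with R + S = 6: (3,3), (4,2), (5,1), each with probability 1/18.
E[min(R, S) | R + S = 6] = (3 + 2 + 1) / 3 = 2.

2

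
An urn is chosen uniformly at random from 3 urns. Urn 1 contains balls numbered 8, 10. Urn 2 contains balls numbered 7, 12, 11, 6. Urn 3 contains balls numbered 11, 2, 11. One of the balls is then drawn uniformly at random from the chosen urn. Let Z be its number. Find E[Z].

E[Z | urn 1] = (8+10)/2 = 9.
E[Z | urn 2] = (7+12+11+6)/4 = 9.
E[Z | urn 3] = (11+2+11)/3 = 8.
By the law of total expectation,
E[Z] = (1/3)·(9) + (1/3)·(9) + (1/3)·(8) = 26/3.

26/3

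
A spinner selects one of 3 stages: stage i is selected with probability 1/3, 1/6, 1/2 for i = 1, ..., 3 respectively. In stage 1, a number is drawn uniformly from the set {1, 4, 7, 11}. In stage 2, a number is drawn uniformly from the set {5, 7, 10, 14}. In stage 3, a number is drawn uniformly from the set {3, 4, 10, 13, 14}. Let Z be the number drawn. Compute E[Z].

469/60

E[Z | stage 1] = (1+4+7+11)/4 = 23/4.
E[Z | stage 2] = (5+7+10+14)/4 = 9.
E[Z | stage 3] = (3+4+10+13+14)/5 = 44/5.
E[Z] = (1/3)·(23/4) + (1/6)·(9) + (1/2)·(44/5) = 469/60.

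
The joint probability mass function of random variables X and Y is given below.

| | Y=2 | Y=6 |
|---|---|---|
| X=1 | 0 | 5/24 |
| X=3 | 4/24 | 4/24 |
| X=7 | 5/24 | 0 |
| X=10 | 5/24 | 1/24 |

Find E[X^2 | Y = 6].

P(Y = 6) = 5/12.
Σ X^2·P over the event = 1·(5/24) + 9·(4/24) + 100·(1/24) = 47/8.
E[X^2 | Y = 6] = (47/8) / (5/12) = 141/10.

141/10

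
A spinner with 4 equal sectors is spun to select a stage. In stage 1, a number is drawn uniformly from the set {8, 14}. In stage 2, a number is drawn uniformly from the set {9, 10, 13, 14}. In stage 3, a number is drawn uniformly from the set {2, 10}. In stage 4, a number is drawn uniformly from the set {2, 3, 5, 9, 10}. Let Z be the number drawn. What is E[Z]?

343/40

E[Z | stage 1] = (8+14)/2 = 11.
E[Z | stage 2] = (9+10+13+14)/4 = 23/2.
E[Z | stage 3] = (2+10)/2 = 6.
E[Z | stage 4] = (2+3+5+9+10)/5 = 29/5.
E[Z] = (1/4)·(11) + (1/4)·(23/2) + (1/4)·(6) + (1/4)·(29/5) = 343/40.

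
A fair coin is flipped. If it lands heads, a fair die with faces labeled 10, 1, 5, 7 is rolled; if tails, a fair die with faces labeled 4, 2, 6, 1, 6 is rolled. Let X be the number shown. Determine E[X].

E[X | heads] = (10+1+5+7)/4 = 23/4.
E[X | tails] = (4+2+6+1+6)/5 = 19/5.
E[X] = (1/2)·(23/4) + (1/2)·(19/5) = 191/40.

191/40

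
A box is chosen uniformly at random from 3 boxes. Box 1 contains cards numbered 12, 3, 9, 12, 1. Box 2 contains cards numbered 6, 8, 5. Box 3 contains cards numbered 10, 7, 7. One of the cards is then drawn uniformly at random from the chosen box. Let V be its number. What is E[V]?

E[V | box 1] = (12+3+9+12+1)/5 = 37/5.
E[V | box 2] = (6+8+5)/3 = 19/3.
E[V | box 3] = (10+7+7)/3 = 8.
By the law of total expectation,
E[V] = (1/3)·(37/5) + (1/3)·(19/3) + (1/3)·(8) = 326/45.

326/45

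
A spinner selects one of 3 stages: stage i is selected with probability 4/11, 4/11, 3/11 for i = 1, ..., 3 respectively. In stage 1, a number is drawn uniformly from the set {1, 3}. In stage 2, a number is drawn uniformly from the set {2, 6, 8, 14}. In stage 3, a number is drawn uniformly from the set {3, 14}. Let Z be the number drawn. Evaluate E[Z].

E[Z | stage 1] = (1+3)/2 = 2.
E[Z | stage 2] = (2+6+8+14)/4 = 15/2.
E[Z | stage 3] = (3+14)/2 = 17/2.
By the law of total expectation,
E[Z] = (4/11)·(2) + (4/11)·(15/2) + (3/11)·(17/2) = 127/22.

127/22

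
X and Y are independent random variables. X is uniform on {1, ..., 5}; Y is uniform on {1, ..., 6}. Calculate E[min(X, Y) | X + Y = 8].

3

Outcomes with X + Y = 8: (2,6), (3,5), (4,4), (5,3), each with probability 1/30.
E[min(X, Y) | X + Y = 8] = (2 + 3 + 4 + 3) / 4 = 3.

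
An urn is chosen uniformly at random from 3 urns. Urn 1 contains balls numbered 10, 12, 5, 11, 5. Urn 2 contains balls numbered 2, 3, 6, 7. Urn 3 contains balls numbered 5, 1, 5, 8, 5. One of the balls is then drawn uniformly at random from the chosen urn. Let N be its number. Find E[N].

E[N | urn 1] = (10+12+5+11+5)/5 = 43/5.
E[N | urn 2] = (2+3+6+7)/4 = 9/2.
E[N | urn 3] = (5+1+5+8+5)/5 = 24/5.
E[N] = (1/3)·(43/5) + (1/3)·(9/2) + (1/3)·(24/5) = 179/30.

179/30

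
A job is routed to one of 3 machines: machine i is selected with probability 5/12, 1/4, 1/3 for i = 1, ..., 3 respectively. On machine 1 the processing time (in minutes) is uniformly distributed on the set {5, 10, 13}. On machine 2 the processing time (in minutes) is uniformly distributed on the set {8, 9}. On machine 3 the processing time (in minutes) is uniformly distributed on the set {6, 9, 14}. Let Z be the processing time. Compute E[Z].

665/72

E[Z | machine 1] = (5+10+13)/3 = 28/3.
E[Z | machine 2] = (8+9)/2 = 17/2.
E[Z | machine 3] = (6+9+14)/3 = 29/3.
E[Z] = (5/12)·(28/3) + (1/4)·(17/2) + (1/3)·(29/3) = 665/72.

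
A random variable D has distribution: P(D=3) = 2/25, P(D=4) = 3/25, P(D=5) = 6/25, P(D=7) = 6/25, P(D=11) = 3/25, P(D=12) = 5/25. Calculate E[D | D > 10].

93/8

P(D > 10) = 8/25.
Σ over the event: 11·3/25 + 12·1/5 = 93/25.
E[D | D > 10] = (93/25) / (8/25) = 93/8.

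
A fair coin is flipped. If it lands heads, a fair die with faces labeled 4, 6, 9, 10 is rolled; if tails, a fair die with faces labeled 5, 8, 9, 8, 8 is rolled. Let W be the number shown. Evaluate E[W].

E[W | heads] = (4+6+9+10)/4 = 29/4.
E[W | tails] = (5+8+9+8+8)/5 = 38/5.
E[W] = (1/2)·(29/4) + (1/2)·(38/5) = 297/40.

297/40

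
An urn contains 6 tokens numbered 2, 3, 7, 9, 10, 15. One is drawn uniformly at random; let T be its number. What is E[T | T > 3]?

P(T > 3) = 2/3.
Σ over the event: 7·1/6 + 9·1/6 + 10·1/6 + 15·1/6 = 41/6.
E[T | T > 3] = (41/6) / (2/3) = 41/4.

41/4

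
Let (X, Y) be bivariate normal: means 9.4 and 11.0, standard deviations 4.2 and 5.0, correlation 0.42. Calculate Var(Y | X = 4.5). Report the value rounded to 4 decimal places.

20.5900

Var(Y | X=x) = (1 − ρ²)·σ_Y².
Var(Y | X=4.5) = (5.0)²·(1 − (0.42)²) = 25·0.8236 = 20.5900.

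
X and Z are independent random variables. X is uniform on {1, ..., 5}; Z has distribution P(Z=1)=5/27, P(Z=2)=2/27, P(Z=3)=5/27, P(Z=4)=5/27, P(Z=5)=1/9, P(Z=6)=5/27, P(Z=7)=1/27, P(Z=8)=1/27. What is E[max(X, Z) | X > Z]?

P(X > Z) = 41/135.
Summing max(X,Z)·P(x,y) over outcomes with X > Z gives 164/135.
E[max(X, Z) | X > Z] = (164/135) / (41/135) = 4.

4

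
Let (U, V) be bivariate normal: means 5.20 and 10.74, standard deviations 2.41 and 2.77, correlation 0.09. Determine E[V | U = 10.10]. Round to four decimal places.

For a bivariate normal, E[V | U=x] = μ_V + ρ·(σ_V/σ_U)·(x − μ_U).
E[V | U=10.10] = 10.74 + (0.09)·(2.77/2.41)·(10.10 − (5.20)) = 10.74 + (0.10344)·(4.9) = 11.2469.

11.2469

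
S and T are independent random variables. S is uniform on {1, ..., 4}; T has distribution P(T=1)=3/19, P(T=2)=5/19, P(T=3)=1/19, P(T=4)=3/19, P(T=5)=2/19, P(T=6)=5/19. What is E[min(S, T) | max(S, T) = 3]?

P(max(S, T) = 3) = 11/76.
Summing min(S,T)·P(x,y) over outcomes with max(S, T) = 3 gives 1/4.
E[min(S, T) | max(S, T) = 3] = (1/4) / (11/76) = 19/11.

19/11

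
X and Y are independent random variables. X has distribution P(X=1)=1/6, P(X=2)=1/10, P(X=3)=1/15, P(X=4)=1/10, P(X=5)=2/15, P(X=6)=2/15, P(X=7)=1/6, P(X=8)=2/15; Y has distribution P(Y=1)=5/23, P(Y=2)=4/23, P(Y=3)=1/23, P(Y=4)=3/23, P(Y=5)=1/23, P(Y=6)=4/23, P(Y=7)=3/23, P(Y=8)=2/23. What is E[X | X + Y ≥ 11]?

155/24

P(X + Y ≥ 11) = 36/115.
Summing X·P(x,y) over outcomes with X + Y ≥ 11 gives 93/46.
E[X | X + Y ≥ 11] = (93/46) / (36/115) = 155/24.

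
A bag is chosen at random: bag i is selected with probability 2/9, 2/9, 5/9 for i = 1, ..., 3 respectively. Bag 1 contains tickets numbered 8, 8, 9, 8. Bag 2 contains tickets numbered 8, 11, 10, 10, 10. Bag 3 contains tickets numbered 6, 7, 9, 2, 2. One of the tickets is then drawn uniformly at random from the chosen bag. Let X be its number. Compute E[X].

E[X | bag 1] = (8+8+9+8)/4 = 33/4.
E[X | bag 2] = (8+11+10+10+10)/5 = 49/5.
E[X | bag 3] = (6+7+9+2+2)/5 = 26/5.
By the law of total expectation,
E[X] = (2/9)·(33/4) + (2/9)·(49/5) + (5/9)·(26/5) = 69/10.

69/10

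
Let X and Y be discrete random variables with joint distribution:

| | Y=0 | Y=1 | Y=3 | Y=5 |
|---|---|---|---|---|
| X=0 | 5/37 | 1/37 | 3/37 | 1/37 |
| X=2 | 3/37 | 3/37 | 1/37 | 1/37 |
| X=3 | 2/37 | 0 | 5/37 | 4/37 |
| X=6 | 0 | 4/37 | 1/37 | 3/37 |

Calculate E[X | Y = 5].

P(Y = 5) = 9/37.
Σ X·P over the event = 0·(1/37) + 2·(1/37) + 3·(4/37) + 6·(3/37) = 32/37.
E[X | Y = 5] = (32/37) / (9/37) = 32/9.

32/9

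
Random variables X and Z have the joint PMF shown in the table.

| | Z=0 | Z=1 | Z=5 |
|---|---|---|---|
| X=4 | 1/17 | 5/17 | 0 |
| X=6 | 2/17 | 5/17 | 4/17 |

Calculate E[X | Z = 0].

16/3

P(Z = 0) = 3/17.
Summing X·P(X=x,Z=y) over the conditioning event gives 16/17.
E[X | Z = 0] = (16/17) / (3/17) = 16/3.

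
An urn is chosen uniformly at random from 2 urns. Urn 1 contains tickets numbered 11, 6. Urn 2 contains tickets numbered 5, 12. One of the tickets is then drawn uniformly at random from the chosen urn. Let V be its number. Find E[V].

E[V | urn 1] = (11+6)/2 = 17/2.
E[V | urn 2] = (5+12)/2 = 17/2.
By the law of total expectation,
E[V] = (1/2)·(17/2) + (1/2)·(17/2) = 17/2.

17/2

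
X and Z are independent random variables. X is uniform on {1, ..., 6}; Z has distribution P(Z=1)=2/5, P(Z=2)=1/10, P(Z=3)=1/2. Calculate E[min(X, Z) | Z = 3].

P(Z = 3) = 1/2.
Summing min(X,Z)·P(x,y) over outcomes with Z = 3 gives 5/4.
E[min(X, Z) | Z = 3] = (5/4) / (1/2) = 5/2.

5/2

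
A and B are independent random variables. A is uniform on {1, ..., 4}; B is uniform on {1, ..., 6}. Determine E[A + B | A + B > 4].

62/9

P(A + B > 4) = 3/4.
Summing (A+B)·P(x,y) over outcomes with A + B > 4 gives 31/6.
E[A + B | A + B > 4] = (31/6) / (3/4) = 62/9.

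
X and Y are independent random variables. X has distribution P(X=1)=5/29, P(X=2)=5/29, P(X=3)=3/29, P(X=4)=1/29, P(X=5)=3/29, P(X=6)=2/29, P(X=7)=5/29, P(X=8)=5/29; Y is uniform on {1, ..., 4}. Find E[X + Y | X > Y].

309/37

P(X > Y) = 37/58.
Summing (X+Y)·P(x,y) over outcomes with X > Y gives 309/58.
E[X + Y | X > Y] = (309/58) / (37/58) = 309/37.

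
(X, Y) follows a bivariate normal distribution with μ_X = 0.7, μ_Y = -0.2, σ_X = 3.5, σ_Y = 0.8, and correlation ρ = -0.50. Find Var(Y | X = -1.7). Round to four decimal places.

The conditional variance in a bivariate normal is σ_Y²(1 − ρ²), independent of x.
Var(Y | X=-1.7) = (0.8)²·(1 − (-0.50)²) = 0.64·0.75 = 0.4800.

0.4800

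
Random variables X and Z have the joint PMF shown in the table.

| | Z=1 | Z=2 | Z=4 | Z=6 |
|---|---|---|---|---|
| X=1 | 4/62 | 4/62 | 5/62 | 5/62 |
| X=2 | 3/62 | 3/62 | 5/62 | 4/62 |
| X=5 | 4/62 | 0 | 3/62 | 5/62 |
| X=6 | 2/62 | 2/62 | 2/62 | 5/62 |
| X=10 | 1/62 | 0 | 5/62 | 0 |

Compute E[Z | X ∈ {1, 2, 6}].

P(X ∈ {1, 2, 6}) = 22/31.
Summing Z·P(X=x,Z=y) over the conditioning event gives 159/62.
E[Z | X ∈ {1, 2, 6}] = (159/62) / (22/31) = 159/44.

159/44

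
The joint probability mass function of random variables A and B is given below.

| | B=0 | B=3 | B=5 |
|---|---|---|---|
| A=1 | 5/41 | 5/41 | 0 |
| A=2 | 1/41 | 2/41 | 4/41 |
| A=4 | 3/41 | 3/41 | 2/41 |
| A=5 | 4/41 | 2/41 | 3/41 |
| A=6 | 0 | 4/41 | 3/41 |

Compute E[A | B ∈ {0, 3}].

P(B ∈ {0, 3}) = 29/41.
Summing A·P(A=x,B=y) over the conditioning event gives 94/41.
E[A | B ∈ {0, 3}] = (94/41) / (29/41) = 94/29.

94/29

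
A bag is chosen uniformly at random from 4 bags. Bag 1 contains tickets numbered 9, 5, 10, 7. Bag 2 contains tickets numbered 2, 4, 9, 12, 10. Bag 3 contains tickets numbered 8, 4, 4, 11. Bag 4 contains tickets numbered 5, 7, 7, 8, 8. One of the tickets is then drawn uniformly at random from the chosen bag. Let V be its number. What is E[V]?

E[V | bag 1] = (9+5+10+7)/4 = 31/4.
E[V | bag 2] = (2+4+9+12+10)/5 = 37/5.
E[V | bag 3] = (8+4+4+11)/4 = 27/4.
E[V | bag 4] = (5+7+7+8+8)/5 = 7.
By the law of total expectation,
E[V] = (1/4)·(31/4) + (1/4)·(37/5) + (1/4)·(27/4) + (1/4)·(7) = 289/40.

289/40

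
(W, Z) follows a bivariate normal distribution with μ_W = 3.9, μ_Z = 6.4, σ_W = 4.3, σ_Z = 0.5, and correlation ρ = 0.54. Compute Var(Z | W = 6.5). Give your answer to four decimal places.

0.1771

For a bivariate normal, Var(Z | W=x) = σ_Z²(1 − ρ²).
Var(Z | W=6.5) = (0.5)²·(1 − (0.54)²) = 0.25·0.7084 = 0.1771.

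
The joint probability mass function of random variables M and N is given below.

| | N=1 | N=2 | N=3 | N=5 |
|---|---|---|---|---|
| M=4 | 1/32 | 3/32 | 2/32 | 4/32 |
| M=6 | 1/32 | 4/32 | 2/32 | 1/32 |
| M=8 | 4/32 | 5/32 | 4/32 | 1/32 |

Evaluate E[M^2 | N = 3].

P(N = 3) = 1/4.
Σ M^2·P over the event = 16·(2/32) + 36·(2/32) + 64·(4/32) = 45/4.
E[M^2 | N = 3] = (45/4) / (1/4) = 45.

45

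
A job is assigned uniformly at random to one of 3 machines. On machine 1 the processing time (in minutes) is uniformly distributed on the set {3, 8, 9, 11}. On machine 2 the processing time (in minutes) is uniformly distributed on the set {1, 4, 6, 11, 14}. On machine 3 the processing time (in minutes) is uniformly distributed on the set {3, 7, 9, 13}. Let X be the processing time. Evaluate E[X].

153/20

E[X | machine 1] = (3+8+9+11)/4 = 31/4.
E[X | machine 2] = (1+4+6+11+14)/5 = 36/5.
E[X | machine 3] = (3+7+9+13)/4 = 8.
By the law of total expectation,
E[X] = (1/3)·(31/4) + (1/3)·(36/5) + (1/3)·(8) = 153/20.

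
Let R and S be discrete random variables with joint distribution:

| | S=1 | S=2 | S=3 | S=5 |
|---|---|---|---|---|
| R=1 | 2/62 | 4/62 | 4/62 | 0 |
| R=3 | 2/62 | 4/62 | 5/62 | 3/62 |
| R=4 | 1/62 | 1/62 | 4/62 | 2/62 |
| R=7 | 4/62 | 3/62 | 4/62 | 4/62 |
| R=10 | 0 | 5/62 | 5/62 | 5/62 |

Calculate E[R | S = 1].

40/9

P(S = 1) = 9/62.
Σ R·P over the event = 1·(2/62) + 3·(2/62) + 4·(1/62) + 7·(4/62) = 20/31.
E[R | S = 1] = (20/31) / (9/62) = 40/9.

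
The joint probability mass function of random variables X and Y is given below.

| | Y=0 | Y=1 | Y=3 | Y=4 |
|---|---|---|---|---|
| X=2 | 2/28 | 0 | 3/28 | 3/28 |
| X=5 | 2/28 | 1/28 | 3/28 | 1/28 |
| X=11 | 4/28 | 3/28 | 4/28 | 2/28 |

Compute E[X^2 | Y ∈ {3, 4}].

425/8

P(Y ∈ {3, 4}) = 4/7.
Σ X^2·P over the event = 4·(3/28) + 4·(3/28) + 25·(3/28) + 25·(1/28) + 121·(4/28) + 121·(2/28) = 425/14.
E[X^2 | Y ∈ {3, 4}] = (425/14) / (4/7) = 425/8.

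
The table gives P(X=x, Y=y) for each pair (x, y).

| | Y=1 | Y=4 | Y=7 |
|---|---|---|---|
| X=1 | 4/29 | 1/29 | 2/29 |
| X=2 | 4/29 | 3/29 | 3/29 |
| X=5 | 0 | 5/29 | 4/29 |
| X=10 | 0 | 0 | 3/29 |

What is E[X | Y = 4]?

P(Y = 4) = 9/29.
Σ X·P over the event = 1·(1/29) + 2·(3/29) + 5·(5/29) = 32/29.
E[X | Y = 4] = (32/29) / (9/29) = 32/9.

32/9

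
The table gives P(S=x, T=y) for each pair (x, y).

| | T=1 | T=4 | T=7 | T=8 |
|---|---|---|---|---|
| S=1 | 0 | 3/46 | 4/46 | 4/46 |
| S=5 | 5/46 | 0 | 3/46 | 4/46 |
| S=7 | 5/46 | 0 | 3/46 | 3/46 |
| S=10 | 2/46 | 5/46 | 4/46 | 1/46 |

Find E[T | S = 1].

72/11

P(S = 1) = 11/46.
Σ T·P over the event = 4·(3/46) + 7·(4/46) + 8·(4/46) = 36/23.
E[T | S = 1] = (36/23) / (11/46) = 72/11.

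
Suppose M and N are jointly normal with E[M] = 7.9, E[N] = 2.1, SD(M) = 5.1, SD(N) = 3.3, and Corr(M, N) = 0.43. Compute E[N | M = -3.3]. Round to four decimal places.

-1.0162

For a bivariate normal, E[N | M=x] = μ_N + ρ·(σ_N/σ_M)·(x − μ_M).
E[N | M=-3.3] = 2.1 + (0.43)·(3.3/5.1)·(-3.3 − (7.9)) = 2.1 + (0.278235)·(-11.2) = -1.0162.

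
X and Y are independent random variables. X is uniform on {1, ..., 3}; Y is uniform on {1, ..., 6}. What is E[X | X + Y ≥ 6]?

20/9

P(X + Y ≥ 6) = 1/2.
Summing X·P(x,y) over outcomes with X + Y ≥ 6 gives 10/9.
E[X | X + Y ≥ 6] = (10/9) / (1/2) = 20/9.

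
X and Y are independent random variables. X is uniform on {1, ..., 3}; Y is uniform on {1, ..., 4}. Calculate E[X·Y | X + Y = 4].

10/3

Outcomes with X + Y = 4: (1,3), (2,2), (3,1), each with probability 1/12.
E[X·Y | X + Y = 4] = (3 + 4 + 3) / 3 = 10/3.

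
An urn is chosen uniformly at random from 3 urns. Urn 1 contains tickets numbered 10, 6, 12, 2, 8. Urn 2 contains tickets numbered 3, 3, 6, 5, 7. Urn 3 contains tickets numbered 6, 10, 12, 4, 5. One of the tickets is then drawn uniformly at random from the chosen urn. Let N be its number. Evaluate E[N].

E[N | urn 1] = (10+6+12+2+8)/5 = 38/5.
E[N | urn 2] = (3+3+6+5+7)/5 = 24/5.
E[N | urn 3] = (6+10+12+4+5)/5 = 37/5.
By the law of total expectation,
E[N] = (1/3)·(38/5) + (1/3)·(24/5) + (1/3)·(37/5) = 33/5.

33/5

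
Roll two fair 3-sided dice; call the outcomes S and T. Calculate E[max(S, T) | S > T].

8/3

P(S > T) = 1/3.
Summing max(S,T)·P(x,y) over outcomes with S > T gives 8/9.
E[max(S, T) | S > T] = (8/9) / (1/3) = 8/3.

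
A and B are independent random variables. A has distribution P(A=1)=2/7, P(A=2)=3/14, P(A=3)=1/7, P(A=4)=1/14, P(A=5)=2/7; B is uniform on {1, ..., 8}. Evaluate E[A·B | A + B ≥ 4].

P(A + B ≥ 4) = 101/112.
Summing AB·P(x,y) over outcomes with A + B ≥ 4 gives 711/56.
E[A·B | A + B ≥ 4] = (711/56) / (101/112) = 1422/101.

1422/101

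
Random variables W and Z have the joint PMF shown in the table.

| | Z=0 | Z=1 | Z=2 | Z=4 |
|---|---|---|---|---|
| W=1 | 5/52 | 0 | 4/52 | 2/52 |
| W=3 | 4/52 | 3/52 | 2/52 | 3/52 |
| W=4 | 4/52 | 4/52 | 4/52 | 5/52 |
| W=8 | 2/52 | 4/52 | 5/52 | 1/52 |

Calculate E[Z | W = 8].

3/2

P(W = 8) = 3/13.
Summing Z·P(W=x,Z=y) over the conditioning event gives 9/26.
E[Z | W = 8] = (9/26) / (3/13) = 3/2.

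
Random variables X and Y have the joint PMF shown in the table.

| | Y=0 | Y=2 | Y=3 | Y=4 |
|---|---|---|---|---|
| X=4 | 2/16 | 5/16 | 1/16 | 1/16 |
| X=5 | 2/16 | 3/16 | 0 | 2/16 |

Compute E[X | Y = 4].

P(Y = 4) = 3/16.
Σ X·P over the event = 4·(1/16) + 5·(2/16) = 7/8.
E[X | Y = 4] = (7/8) / (3/16) = 14/3.

14/3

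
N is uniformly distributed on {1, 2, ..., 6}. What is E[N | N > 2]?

9/2

Given N > 2, N is equally likely to be any of {3, 4, 5, 6}.
E[N | N > 2] = (3 + 4 + 5 + 6) / 4 = 9/2.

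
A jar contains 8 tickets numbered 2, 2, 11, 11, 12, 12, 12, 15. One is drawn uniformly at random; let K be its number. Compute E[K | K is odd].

37/3

P(K is odd) = 3/8.
Σ over the event: 11·1/4 + 15·1/8 = 37/8.
E[K | K is odd] = (37/8) / (3/8) = 37/3.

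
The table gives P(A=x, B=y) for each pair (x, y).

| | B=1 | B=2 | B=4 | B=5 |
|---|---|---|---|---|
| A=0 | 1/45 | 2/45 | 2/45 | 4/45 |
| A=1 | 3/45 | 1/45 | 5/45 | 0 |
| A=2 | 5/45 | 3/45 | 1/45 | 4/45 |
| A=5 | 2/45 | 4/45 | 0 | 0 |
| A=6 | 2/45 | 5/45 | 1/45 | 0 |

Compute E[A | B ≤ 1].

P(B ≤ 1) = 13/45.
Σ A·P over the event = 0·(1/45) + 1·(3/45) + 2·(5/45) + 5·(2/45) + 6·(2/45) = 7/9.
E[A | B ≤ 1] = (7/9) / (13/45) = 35/13.

35/13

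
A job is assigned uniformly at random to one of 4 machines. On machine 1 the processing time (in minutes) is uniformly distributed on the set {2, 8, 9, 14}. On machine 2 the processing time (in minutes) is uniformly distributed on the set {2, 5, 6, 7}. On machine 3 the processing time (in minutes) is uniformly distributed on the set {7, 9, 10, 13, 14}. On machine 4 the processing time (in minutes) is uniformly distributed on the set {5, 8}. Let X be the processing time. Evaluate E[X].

E[X | machine 1] = (2+8+9+14)/4 = 33/4.
E[X | machine 2] = (2+5+6+7)/4 = 5.
E[X | machine 3] = (7+9+10+13+14)/5 = 53/5.
E[X | machine 4] = (5+8)/2 = 13/2.
E[X] = (1/4)·(33/4) + (1/4)·(5) + (1/4)·(53/5) + (1/4)·(13/2) = 607/80.

607/80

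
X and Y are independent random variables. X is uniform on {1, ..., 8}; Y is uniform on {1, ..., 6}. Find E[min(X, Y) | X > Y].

P(X > Y) = 9/16.
Summing min(X,Y)·P(x,y) over outcomes with X > Y gives 77/48.
E[min(X, Y) | X > Y] = (77/48) / (9/16) = 77/27.

77/27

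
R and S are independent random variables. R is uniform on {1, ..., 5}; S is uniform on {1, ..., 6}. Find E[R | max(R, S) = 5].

35/9

Outcomes with max(R, S) = 5: (1,5), (2,5), (3,5), (4,5), (5,1), (5,2), (5,3), (5,4), (5,5), each with probability 1/30.
E[R | max(R, S) = 5] = (1 + 2 + 3 + 4 + 5 + 5 + 5 + 5 + 5) / 9 = 35/9.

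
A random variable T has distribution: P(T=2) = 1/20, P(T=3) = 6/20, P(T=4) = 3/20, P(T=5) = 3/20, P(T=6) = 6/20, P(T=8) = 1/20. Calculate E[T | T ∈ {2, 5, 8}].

P(T ∈ {2, 5, 8}) = 1/4.
Σ over the event: 2·1/20 + 5·3/20 + 8·1/20 = 5/4.
E[T | T ∈ {2, 5, 8}] = (5/4) / (1/4) = 5.

5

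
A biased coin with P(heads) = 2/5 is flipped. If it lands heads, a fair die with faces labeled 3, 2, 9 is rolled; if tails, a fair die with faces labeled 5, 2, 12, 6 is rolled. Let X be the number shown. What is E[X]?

337/60

E[X | heads] = (3+2+9)/3 = 14/3.
E[X | tails] = (5+2+12+6)/4 = 25/4.
By the law of total expectation,
E[X] = (2/5)·(14/3) + (3/5)·(25/4) = 337/60.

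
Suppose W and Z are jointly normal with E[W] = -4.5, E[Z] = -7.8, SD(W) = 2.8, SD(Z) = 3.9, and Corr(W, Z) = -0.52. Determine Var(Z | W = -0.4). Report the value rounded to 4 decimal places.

11.0972

The conditional variance in a bivariate normal is σ_Z²(1 − ρ²), independent of x.
Var(Z | W=-0.4) = (3.9)²·(1 − (-0.52)²) = 15.21·0.7296 = 11.0972.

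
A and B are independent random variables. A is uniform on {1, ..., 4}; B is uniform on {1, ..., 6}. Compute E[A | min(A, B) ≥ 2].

3

P(min(A, B) ≥ 2) = 5/8.
Summing A·P(x,y) over outcomes with min(A, B) ≥ 2 gives 15/8.
E[A | min(A, B) ≥ 2] = (15/8) / (5/8) = 3.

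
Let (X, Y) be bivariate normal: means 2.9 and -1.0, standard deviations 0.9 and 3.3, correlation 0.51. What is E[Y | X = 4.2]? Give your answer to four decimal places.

E[Y | X=x] = μ_Y + ρ(σ_Y/σ_X)(x − μ_X) for jointly normal variables.
E[Y | X=4.2] = -1.0 + (0.51)·(3.3/0.9)·(4.2 − (2.9)) = -1.0 + (1.87)·(1.3) = 1.4310.

1.4310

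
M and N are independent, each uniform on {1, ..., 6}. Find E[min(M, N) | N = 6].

7/2

Outcomes with N = 6: (1,6), (2,6), (3,6), (4,6), (5,6), (6,6), each with probability 1/36.
E[min(M, N) | N = 6] = (1 + 2 + 3 + 4 + 5 + 6) / 6 = 7/2.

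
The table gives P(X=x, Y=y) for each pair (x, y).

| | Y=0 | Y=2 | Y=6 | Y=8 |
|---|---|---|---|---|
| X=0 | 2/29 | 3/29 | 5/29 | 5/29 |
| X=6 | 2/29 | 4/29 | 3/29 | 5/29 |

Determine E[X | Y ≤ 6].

54/19

P(Y ≤ 6) = 19/29.
Summing X·P(X=x,Y=y) over the conditioning event gives 54/29.
E[X | Y ≤ 6] = (54/29) / (19/29) = 54/19.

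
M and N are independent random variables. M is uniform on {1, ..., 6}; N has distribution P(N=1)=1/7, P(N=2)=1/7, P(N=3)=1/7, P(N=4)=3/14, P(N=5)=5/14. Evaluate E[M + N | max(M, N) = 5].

269/34

P(max(M, N) = 5) = 17/42.
Summing (M+N)·P(x,y) over outcomes with max(M, N) = 5 gives 269/84.
E[M + N | max(M, N) = 5] = (269/84) / (17/42) = 269/34.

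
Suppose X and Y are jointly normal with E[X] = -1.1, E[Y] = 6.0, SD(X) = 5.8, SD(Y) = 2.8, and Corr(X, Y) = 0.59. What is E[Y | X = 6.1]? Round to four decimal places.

E[Y | X=x] = μ_Y + ρ(σ_Y/σ_X)(x − μ_X) for jointly normal variables.
E[Y | X=6.1] = 6.0 + (0.59)·(2.8/5.8)·(6.1 − (-1.1)) = 6.0 + (0.28483)·(7.2) = 8.0508.

8.0508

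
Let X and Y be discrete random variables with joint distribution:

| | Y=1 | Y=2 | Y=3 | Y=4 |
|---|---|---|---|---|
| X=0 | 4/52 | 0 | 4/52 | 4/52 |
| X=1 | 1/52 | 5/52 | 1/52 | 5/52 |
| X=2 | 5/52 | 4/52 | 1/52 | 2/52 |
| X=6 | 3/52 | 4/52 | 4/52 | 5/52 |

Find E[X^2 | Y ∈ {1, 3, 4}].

157/13

P(Y ∈ {1, 3, 4}) = 3/4.
Summing X^2·P(X=x,Y=y) over the conditioning event gives 471/52.
E[X^2 | Y ∈ {1, 3, 4}] = (471/52) / (3/4) = 157/13.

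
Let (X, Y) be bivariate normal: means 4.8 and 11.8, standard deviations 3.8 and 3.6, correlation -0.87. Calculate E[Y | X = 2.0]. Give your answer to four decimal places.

For a bivariate normal, E[Y | X=x] = μ_Y + ρ·(σ_Y/σ_X)·(x − μ_X).
E[Y | X=2.0] = 11.8 + (-0.87)·(3.6/3.8)·(2.0 − (4.8)) = 11.8 + (-0.82421)·(-2.8) = 14.1078.

14.1078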